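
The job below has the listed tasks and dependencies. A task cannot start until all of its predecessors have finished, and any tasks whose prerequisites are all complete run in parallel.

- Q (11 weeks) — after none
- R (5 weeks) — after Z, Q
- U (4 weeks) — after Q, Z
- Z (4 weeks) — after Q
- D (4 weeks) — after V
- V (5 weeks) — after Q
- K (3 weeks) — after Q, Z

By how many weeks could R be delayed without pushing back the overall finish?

0

Q→Z→R = 11+4+5 = 20 sets the makespan at 20 weeks.
Longest path through R: 20 weeks (earliest finish 20, latest finish 20).
Slack of R = 15 − 15 = 0 weeks.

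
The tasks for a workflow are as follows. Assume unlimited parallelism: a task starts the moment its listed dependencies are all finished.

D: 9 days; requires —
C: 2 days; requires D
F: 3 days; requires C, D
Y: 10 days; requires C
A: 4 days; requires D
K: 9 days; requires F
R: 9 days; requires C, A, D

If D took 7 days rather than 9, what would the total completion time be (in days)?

21

Critical path before the change: D→C→F→K = 9+2+3+9 = 23 giving 23 days.
Since D is critical, the -2 change carries straight to that chain (now 21 days).
No other chain overtakes it, so the finish is 21 days.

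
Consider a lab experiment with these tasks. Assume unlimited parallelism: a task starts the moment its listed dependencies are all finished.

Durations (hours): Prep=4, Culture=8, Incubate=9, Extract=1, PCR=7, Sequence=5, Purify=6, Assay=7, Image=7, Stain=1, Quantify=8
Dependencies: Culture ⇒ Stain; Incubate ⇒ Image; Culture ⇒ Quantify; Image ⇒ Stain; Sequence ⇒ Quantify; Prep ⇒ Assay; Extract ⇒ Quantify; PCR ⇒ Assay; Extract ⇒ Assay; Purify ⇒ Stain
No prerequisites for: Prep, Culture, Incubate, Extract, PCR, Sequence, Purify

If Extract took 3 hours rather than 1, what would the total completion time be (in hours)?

Actual critical path: Incubate→Image→Stain = 9+7+1 = 17 ⇒ 17 hours.
The longest path through Extract is only 9 hours, so Extract has float 8.
No other chain overtakes it, so the finish is 17 hours.

17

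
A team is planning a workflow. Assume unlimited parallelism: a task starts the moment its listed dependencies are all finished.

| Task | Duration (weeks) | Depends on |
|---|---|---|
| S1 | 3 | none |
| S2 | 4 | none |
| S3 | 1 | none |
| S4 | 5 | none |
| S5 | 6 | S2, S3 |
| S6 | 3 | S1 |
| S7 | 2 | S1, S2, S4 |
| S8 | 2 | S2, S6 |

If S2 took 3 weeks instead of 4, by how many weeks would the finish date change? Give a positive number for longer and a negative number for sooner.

-1

As given, the longest chain is S2→S5 = 4+6 = 10, so the finish is 10 weeks.
S2 is on the critical path; changing it to 3 makes that path 9 weeks.
No other chain overtakes it, so the finish is 9 weeks.
Change in finish: 9 − 10 = -1 weeks.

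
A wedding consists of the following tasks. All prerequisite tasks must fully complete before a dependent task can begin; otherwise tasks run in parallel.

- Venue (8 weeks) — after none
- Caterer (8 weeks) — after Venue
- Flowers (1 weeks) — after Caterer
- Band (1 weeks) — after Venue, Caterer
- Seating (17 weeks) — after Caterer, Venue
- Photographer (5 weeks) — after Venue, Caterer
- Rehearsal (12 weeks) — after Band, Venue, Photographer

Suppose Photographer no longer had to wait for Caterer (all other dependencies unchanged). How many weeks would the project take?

Original critical path: Venue→Caterer→Seating = 8+8+17 = 33 ⇒ 33 weeks.
Without Caterer→Photographer, Photographer's earliest start moves from 16 to 8.
After: Venue→Caterer→Seating = 8+8+17 = 33 → 33 weeks.

33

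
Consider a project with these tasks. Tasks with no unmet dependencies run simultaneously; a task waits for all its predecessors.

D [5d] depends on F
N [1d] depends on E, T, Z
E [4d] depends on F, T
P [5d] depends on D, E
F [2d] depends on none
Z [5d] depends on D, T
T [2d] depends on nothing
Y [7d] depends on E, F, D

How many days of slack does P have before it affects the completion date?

F→D→Y = 2+5+7 = 14 sets the makespan at 14 days.
Longest path through P: 12 days (earliest finish 12, latest finish 14).
Float = 14 − 12 = 2.

2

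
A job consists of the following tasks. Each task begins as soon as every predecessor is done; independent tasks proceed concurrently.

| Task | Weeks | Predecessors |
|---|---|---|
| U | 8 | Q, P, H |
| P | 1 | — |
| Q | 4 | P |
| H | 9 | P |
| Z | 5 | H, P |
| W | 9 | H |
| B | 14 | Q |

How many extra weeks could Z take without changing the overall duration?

4

The longest chain is P→Q→B = 1+4+14 = 19; overall finish 19 weeks.
Z finishes as early as 15 and must finish by 19.
Slack of Z = 14 − 10 = 4 weeks.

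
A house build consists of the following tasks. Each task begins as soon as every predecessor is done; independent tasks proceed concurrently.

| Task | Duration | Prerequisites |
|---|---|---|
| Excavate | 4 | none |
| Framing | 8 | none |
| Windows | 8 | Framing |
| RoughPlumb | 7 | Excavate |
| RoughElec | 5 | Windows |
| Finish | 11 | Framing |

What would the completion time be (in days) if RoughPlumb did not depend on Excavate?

Before: longest chain Framing→Windows→RoughElec = 8+8+5 = 21, finish 21.
Without Excavate→RoughPlumb, RoughPlumb's earliest start moves from 4 to 0.
After: Framing→Windows→RoughElec = 8+8+5 = 21 → 21 days.

21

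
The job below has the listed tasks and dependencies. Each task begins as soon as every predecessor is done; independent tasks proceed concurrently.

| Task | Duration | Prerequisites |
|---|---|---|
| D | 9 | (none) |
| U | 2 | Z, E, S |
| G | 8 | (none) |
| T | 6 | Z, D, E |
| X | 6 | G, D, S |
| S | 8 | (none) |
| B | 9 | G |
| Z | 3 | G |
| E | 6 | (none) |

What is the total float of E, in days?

G→Z→T = 8+3+6 = 17 sets the makespan at 17 days.
E finishes as early as 6 and must finish by 11.
So E can slip 11 − 6 = 5 days.

5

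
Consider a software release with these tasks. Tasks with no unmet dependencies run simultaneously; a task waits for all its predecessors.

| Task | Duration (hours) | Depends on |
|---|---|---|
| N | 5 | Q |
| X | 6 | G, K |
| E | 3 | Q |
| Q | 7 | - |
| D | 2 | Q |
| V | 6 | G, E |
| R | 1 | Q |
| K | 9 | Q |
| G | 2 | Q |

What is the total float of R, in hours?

14

Critical path: Q→K→X = 7+9+6 = 22, so the finish is 22 hours.
The longest chain containing R totals 8 hours.
So R can slip 22 − 8 = 14 hours.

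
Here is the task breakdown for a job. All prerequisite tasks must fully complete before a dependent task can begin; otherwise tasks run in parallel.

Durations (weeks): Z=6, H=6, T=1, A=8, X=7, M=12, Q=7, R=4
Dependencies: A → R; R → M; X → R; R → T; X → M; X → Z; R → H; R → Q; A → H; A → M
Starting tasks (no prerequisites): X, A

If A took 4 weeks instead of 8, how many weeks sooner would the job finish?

1

The binding path is A→R→M = 8+4+12 = 24; finish at 24 weeks.
A is on the critical path; changing it to 4 makes that path 20 weeks.
The binding chain switches to X→R→M = 7+4+12 = 23; finish 23 weeks.
Change in finish: 23 − 24 = -1 weeks.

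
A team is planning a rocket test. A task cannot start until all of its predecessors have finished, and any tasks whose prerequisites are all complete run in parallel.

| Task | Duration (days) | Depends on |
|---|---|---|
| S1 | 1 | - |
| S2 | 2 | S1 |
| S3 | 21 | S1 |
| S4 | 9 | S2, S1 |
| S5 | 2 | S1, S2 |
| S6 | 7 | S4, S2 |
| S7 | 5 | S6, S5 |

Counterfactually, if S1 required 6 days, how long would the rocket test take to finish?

29

As given, the longest chain is S1→S2→S4→S6→S7 = 1+2+9+7+5 = 24, so the finish is 24 days.
Since S1 is critical, the +5 change carries straight to that chain (now 29 days).
That remains the longest chain; total 29 days.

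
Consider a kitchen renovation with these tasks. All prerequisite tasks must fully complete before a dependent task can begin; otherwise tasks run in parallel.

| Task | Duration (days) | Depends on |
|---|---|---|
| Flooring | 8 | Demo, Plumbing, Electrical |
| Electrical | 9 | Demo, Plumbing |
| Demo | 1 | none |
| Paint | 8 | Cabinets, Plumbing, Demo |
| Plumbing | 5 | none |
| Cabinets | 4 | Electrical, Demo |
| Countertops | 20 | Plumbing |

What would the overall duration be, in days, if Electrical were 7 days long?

Baseline: Plumbing→Electrical→Cabinets→Paint = 5+9+4+8 = 26 → 26 days.
Electrical is on the critical path; changing it to 7 makes that path 24 days.
New critical path: Plumbing→Countertops = 5+20 = 25 ⇒ 25 days.

25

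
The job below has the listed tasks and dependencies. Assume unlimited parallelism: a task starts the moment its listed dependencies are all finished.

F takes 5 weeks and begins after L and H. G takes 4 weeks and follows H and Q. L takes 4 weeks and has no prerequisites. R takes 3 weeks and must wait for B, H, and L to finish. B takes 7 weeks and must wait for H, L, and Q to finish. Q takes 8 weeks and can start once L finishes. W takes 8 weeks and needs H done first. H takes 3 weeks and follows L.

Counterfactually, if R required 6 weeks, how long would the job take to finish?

25

As given, the longest chain is L→Q→B→R = 4+8+7+3 = 22, so the finish is 22 weeks.
Since R is critical, the +3 change carries straight to that chain (now 25 weeks).
That remains the longest chain; total 25 weeks.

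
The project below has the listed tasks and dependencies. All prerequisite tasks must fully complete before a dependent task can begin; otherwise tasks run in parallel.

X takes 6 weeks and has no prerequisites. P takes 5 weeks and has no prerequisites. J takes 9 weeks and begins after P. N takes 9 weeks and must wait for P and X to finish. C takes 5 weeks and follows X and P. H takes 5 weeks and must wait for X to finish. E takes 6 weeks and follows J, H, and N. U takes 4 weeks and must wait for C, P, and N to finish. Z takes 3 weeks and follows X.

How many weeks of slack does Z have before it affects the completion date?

Critical path: X→N→E = 6+9+6 = 21, so the finish is 21 weeks.
The longest chain containing Z totals 9 weeks.
Slack of Z = 18 − 6 = 12 weeks.

12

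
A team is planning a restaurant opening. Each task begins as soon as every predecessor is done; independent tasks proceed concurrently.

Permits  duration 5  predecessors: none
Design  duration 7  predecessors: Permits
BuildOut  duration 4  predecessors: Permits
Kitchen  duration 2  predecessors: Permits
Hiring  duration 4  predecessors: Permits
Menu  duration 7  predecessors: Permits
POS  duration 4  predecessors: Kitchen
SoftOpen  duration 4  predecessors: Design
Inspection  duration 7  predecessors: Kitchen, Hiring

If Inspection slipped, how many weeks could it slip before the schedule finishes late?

0

Critical path: Permits→Design→SoftOpen = 5+7+4 = 16, so the finish is 16 weeks.
Longest path through Inspection: 16 weeks (earliest finish 16, latest finish 16).
Float = 16 − 16 = 0.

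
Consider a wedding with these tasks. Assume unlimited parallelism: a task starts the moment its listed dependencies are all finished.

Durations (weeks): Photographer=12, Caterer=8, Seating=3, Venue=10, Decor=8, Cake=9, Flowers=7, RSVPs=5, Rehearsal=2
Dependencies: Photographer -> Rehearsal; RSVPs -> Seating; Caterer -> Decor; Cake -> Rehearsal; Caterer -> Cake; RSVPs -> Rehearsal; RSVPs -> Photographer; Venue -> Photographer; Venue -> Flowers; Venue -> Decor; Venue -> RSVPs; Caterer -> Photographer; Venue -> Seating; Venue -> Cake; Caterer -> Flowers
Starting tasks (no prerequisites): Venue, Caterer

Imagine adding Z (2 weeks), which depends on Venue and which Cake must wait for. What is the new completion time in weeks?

29

Originally the job takes 29 weeks.
With Z inserted, Cake now waits for max(Caterer, Venue, Z).
New critical path: Venue→RSVPs→Photographer→Rehearsal = 10+5+12+2 = 29 ⇒ 29 weeks.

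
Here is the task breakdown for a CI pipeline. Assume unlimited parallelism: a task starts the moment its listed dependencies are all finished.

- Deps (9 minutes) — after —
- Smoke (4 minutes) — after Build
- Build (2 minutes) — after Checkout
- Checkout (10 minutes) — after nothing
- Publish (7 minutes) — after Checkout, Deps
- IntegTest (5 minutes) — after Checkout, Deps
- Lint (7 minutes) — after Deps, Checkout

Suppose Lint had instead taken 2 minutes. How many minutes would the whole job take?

17

As given, the longest chain is Checkout→Lint = 10+7 = 17, so the finish is 17 minutes.
Lint lies on that path, so at 2 minutes the path becomes 12 minutes.
New critical path: Checkout→Publish = 10+7 = 17 ⇒ 17 minutes.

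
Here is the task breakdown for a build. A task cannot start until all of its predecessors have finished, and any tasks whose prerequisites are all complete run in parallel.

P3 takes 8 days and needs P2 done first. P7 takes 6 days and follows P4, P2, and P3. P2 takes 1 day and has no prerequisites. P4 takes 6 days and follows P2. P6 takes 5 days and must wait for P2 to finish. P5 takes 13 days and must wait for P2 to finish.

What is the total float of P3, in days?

P2→P3→P7 = 1+8+6 = 15 sets the makespan at 15 days.
Longest path through P3: 15 days (earliest finish 9, latest finish 9).
So P3 can slip 9 − 9 = 0 days.

0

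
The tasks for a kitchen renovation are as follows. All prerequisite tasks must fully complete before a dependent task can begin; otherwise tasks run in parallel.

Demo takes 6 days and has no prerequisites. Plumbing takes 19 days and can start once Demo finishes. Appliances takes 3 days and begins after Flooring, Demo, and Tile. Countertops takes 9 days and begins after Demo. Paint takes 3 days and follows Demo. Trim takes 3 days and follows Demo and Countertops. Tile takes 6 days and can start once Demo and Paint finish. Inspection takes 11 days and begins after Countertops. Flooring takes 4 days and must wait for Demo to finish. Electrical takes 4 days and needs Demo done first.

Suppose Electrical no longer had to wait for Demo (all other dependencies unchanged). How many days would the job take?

Before: longest chain Demo→Countertops→Inspection = 6+9+11 = 26, finish 26.
Without Demo→Electrical, Electrical's earliest start moves from 6 to 0.
New critical path: Demo→Countertops→Inspection = 6+9+11 = 26 ⇒ 26 days.

26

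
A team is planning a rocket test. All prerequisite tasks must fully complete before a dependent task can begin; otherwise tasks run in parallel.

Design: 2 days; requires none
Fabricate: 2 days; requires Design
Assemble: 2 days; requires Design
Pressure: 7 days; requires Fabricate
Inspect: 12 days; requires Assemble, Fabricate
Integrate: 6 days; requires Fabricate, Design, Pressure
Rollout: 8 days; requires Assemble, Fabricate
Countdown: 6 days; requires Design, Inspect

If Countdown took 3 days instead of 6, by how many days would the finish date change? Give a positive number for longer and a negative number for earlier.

As given, the longest chain is Design→Fabricate→Inspect→Countdown = 2+2+12+6 = 22, so the finish is 22 days.
Countdown is on the critical path; changing it to 3 makes that path 19 days.
That remains the longest chain; total 19 days.
Change in finish: 19 − 22 = -3 days.

-3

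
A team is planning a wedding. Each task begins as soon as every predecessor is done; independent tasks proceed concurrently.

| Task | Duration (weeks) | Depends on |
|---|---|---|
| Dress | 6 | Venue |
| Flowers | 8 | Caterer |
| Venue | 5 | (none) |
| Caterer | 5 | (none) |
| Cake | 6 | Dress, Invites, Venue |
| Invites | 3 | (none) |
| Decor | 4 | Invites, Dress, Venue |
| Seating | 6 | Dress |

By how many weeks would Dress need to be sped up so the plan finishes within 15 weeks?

Current finish: 17 weeks; target: 15.
Dress is on every critical path, so each week cut from Dress cuts the finish by one (this holds down to a finish of 13).
Need 17 − 15 = 2 weeks off Dress → Dress becomes 4 weeks, finish becomes 15.

2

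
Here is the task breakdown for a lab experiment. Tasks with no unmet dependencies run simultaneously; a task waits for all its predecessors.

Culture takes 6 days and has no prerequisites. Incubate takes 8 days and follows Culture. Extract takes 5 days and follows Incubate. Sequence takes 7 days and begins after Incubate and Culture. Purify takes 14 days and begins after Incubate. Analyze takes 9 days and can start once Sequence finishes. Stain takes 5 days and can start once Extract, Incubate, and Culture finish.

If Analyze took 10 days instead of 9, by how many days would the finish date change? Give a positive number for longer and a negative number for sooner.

The binding path is Culture→Incubate→Sequence→Analyze = 6+8+7+9 = 30; finish at 30 days.
Analyze lies on that path, so at 10 days the path becomes 31 days.
No other chain overtakes it, so the finish is 31 days.
Change in finish: 31 − 30 = +1 days.

1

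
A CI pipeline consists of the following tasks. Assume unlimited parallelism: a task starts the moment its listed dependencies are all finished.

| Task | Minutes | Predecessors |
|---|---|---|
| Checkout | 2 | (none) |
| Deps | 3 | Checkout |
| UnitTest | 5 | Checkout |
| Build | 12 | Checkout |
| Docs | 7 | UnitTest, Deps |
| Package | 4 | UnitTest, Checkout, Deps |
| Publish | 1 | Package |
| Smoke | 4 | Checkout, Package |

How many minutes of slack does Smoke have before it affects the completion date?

Checkout→UnitTest→Package→Smoke = 2+5+4+4 = 15 sets the makespan at 15 minutes.
Longest path through Smoke: 15 minutes (earliest finish 15, latest finish 15).
Float = 15 − 15 = 0.

0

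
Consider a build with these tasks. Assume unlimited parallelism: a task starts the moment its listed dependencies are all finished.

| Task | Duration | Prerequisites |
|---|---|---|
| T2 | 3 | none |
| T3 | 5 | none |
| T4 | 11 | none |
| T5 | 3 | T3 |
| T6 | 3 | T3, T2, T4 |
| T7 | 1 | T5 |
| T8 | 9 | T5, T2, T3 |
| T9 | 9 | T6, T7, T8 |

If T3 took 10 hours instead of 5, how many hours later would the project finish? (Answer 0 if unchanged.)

5

The binding path is T3→T5→T8→T9 = 5+3+9+9 = 26; finish at 26 hours.
T3 lies on that path, so at 10 hours the path becomes 31 hours.
That remains the longest chain; total 31 hours.
Change in finish: 31 − 26 = +5 hours.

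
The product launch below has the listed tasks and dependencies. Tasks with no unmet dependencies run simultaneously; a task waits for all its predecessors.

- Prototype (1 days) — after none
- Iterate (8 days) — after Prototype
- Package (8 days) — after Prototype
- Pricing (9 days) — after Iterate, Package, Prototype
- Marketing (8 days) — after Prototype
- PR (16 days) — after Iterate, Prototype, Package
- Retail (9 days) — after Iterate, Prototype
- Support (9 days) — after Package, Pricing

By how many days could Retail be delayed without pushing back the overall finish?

The longest chain is Prototype→Iterate→Pricing→Support = 1+8+9+9 = 27; overall finish 27 days.
The longest chain containing Retail totals 18 days.
Slack of Retail = 18 − 9 = 9 days.

9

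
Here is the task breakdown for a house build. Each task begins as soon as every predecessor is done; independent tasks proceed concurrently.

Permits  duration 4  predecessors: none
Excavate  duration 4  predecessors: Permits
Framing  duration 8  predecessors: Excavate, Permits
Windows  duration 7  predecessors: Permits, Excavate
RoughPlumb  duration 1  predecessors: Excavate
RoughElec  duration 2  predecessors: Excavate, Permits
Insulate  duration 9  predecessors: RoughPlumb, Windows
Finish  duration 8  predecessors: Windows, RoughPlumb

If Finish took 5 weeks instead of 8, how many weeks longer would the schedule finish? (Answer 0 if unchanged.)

0

As given, the longest chain is Permits→Excavate→Windows→Insulate = 4+4+7+9 = 24, so the finish is 24 weeks.
Finish has 1 week of float (longest path through it is 23).
No other chain overtakes it, so the finish is 24 weeks.
Change in finish: 24 − 24 = +0 weeks.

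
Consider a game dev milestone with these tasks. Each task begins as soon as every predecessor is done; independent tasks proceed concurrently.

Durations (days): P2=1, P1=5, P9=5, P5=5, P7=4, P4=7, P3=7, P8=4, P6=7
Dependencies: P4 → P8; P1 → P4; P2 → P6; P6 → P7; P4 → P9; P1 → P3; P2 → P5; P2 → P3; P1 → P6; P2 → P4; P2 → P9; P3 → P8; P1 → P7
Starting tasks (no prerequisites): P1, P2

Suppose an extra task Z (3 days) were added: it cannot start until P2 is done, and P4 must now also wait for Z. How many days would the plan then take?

17

Originally the plan takes 17 days.
With Z inserted, P4 now waits for max(P2, P1, Z).
New critical path: P1→P4→P9 = 5+7+5 = 17 ⇒ 17 days.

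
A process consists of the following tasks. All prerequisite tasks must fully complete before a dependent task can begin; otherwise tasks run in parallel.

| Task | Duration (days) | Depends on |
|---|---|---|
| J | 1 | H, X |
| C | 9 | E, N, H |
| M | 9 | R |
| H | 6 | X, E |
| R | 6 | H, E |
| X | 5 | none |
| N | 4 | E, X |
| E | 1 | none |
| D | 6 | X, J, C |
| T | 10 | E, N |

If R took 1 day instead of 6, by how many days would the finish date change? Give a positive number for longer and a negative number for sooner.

Baseline: X→H→R→M = 5+6+6+9 = 26 → 26 days.
R lies on that path, so at 1 day the path becomes 21 days.
New critical path: X→H→C→D = 5+6+9+6 = 26 ⇒ 26 days.
Change in finish: 26 − 26 = +0 days.

0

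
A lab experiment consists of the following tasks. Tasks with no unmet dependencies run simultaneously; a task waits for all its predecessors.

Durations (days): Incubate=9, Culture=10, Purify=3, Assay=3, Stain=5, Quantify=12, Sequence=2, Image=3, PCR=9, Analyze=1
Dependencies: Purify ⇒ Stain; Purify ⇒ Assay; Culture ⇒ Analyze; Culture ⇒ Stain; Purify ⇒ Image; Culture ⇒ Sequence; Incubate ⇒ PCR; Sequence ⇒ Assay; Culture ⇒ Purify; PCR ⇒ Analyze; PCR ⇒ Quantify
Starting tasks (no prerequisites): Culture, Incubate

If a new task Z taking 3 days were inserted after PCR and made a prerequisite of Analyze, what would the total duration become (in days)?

30

Originally the job takes 30 days.
With Z inserted, Analyze now waits for max(PCR, Culture, Z).
New critical path: Incubate→PCR→Quantify = 9+9+12 = 30 ⇒ 30 days.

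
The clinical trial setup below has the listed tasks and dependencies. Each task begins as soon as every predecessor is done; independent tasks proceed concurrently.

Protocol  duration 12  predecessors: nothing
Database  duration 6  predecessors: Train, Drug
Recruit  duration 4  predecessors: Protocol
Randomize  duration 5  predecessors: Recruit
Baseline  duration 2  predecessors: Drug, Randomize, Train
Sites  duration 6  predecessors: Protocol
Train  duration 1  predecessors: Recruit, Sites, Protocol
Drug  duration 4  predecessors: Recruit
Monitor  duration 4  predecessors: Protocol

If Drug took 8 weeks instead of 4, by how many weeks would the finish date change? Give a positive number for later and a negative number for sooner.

4

The binding path is Protocol→Recruit→Drug→Database = 12+4+4+6 = 26; finish at 26 weeks.
Since Drug is critical, the +4 change carries straight to that chain (now 30 weeks).
No other chain overtakes it, so the finish is 30 weeks.
Change in finish: 30 − 26 = +4 weeks.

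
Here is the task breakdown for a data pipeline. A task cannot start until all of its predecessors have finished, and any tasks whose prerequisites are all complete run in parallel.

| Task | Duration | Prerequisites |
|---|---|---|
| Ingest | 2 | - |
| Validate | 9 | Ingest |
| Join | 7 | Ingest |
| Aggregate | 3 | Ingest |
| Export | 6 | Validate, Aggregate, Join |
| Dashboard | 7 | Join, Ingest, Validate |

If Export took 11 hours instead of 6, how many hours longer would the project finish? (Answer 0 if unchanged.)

4

The binding path is Ingest→Validate→Dashboard = 2+9+7 = 18; finish at 18 hours.
Export has 1 hour of float (longest path through it is 17).
New critical path: Ingest→Validate→Export = 2+9+11 = 22 ⇒ 22 hours.
Change in finish: 22 − 18 = +4 hours.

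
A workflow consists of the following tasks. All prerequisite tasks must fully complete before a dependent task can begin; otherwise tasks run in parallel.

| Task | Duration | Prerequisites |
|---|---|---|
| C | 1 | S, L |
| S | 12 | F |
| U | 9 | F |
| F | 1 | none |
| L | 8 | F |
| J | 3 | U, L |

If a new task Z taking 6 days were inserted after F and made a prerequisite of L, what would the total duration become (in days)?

Originally the job takes 14 days.
With Z inserted, L now waits for max(F, Z).
New critical path: F→Z→L→J = 1+6+8+3 = 18 ⇒ 18 days.

18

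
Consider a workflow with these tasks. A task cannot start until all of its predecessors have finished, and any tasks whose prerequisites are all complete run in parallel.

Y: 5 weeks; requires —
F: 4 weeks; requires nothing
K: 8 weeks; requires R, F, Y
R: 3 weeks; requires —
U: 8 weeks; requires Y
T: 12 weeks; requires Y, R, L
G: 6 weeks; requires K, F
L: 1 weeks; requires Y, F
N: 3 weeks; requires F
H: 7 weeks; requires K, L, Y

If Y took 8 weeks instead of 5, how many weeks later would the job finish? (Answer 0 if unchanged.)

As given, the longest chain is Y→K→H = 5+8+7 = 20, so the finish is 20 weeks.
Y is on the critical path; changing it to 8 makes that path 23 weeks.
No other chain overtakes it, so the finish is 23 weeks.
Change in finish: 23 − 20 = +3 weeks.

3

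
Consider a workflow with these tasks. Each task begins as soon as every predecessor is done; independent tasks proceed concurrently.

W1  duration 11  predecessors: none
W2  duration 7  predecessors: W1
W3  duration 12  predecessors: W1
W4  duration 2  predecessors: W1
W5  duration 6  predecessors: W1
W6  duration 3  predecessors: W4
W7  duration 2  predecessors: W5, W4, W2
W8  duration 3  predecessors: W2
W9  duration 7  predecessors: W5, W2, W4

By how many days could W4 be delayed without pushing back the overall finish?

W1→W2→W9 = 11+7+7 = 25 sets the makespan at 25 days.
The longest chain containing W4 totals 20 days.
Slack of W4 = 16 − 11 = 5 days.

5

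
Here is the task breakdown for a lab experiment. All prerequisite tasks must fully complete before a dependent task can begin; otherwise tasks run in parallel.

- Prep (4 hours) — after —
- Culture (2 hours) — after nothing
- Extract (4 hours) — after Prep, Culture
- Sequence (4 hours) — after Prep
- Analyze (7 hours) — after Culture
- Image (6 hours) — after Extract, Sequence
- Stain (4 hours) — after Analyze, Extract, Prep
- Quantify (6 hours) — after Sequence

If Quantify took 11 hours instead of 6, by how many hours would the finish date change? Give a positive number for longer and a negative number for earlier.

5

Baseline: Prep→Sequence→Quantify = 4+4+6 = 14 → 14 hours.
Quantify lies on that path, so at 11 hours the path becomes 19 hours.
That remains the longest chain; total 19 hours.
Change in finish: 19 − 14 = +5 hours.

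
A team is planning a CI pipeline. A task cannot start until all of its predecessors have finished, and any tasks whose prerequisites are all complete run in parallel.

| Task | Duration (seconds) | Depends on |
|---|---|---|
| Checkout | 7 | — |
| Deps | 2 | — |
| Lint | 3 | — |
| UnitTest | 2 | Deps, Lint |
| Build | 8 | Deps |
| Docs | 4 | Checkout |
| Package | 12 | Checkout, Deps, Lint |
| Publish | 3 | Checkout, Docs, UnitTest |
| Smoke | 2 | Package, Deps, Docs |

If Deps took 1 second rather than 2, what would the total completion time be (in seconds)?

21

As given, the longest chain is Checkout→Package→Smoke = 7+12+2 = 21, so the finish is 21 seconds.
Deps is off the critical path — its longest chain is 16 seconds, giving 5 of slack.
That remains the longest chain; total 21 seconds.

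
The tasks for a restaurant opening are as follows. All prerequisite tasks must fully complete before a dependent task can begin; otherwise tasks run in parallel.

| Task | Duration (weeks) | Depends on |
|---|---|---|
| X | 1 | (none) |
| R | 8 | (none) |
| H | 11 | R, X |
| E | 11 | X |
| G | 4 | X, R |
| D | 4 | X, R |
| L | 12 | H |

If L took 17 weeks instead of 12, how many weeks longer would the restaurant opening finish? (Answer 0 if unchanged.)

5

Baseline: R→H→L = 8+11+12 = 31 → 31 weeks.
L lies on that path, so at 17 weeks the path becomes 36 weeks.
That remains the longest chain; total 36 weeks.
Change in finish: 36 − 31 = +5 weeks.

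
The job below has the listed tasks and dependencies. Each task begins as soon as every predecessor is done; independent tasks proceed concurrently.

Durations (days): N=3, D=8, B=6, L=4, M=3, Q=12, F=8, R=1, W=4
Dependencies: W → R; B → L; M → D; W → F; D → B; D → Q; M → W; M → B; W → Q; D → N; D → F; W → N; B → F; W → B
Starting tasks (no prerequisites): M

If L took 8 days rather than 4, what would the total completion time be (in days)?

25

Actual critical path: M→D→B→F = 3+8+6+8 = 25 ⇒ 25 days.
The longest path through L is only 21 days, so L has float 4.
That remains the longest chain; total 25 days.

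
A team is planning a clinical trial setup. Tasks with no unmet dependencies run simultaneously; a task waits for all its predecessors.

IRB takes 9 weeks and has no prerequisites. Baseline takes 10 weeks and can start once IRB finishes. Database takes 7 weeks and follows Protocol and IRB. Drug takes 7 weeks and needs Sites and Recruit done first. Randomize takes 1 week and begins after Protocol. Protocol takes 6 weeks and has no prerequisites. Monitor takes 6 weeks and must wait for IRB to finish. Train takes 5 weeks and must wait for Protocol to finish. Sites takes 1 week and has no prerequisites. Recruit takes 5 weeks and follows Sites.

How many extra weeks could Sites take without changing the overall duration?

6

The longest chain is IRB→Baseline = 9+10 = 19; overall finish 19 weeks.
Longest path through Sites: 13 weeks (earliest finish 1, latest finish 7).
So Sites can slip 7 − 1 = 6 weeks.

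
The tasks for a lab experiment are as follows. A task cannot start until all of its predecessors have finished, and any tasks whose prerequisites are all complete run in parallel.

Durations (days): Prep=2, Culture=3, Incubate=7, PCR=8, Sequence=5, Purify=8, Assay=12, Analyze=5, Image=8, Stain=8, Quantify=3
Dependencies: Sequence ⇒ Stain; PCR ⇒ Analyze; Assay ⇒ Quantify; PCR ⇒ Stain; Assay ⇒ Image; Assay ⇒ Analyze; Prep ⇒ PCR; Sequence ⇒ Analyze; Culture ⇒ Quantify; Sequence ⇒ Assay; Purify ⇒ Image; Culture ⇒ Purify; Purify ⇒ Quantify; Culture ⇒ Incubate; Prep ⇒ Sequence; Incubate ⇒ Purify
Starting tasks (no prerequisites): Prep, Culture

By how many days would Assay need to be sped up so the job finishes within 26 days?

1

Current finish: 27 days; target: 26.
Assay is on every critical path, so each day cut from Assay cuts the finish by one (this holds down to a finish of 26).
Need 27 − 26 = 1 day off Assay → Assay becomes 11 days, finish becomes 26.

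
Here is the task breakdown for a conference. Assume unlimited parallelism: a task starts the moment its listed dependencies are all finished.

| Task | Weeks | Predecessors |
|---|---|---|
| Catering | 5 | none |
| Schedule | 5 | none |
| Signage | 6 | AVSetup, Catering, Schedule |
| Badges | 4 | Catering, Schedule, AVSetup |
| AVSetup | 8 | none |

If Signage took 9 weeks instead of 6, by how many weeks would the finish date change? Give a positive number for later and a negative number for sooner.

3

Actual critical path: AVSetup→Signage = 8+6 = 14 ⇒ 14 weeks.
Since Signage is critical, the +3 change carries straight to that chain (now 17 weeks).
No other chain overtakes it, so the finish is 17 weeks.
Change in finish: 17 − 14 = +3 weeks.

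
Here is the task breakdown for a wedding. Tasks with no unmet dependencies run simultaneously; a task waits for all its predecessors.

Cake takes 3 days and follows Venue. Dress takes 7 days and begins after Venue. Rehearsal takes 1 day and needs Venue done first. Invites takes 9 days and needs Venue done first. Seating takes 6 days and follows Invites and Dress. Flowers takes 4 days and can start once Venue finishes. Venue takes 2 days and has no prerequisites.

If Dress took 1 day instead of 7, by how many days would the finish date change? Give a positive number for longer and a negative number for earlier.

As given, the longest chain is Venue→Invites→Seating = 2+9+6 = 17, so the finish is 17 days.
Dress has 2 days of float (longest path through it is 15).
No other chain overtakes it, so the finish is 17 days.
Change in finish: 17 − 17 = +0 days.

0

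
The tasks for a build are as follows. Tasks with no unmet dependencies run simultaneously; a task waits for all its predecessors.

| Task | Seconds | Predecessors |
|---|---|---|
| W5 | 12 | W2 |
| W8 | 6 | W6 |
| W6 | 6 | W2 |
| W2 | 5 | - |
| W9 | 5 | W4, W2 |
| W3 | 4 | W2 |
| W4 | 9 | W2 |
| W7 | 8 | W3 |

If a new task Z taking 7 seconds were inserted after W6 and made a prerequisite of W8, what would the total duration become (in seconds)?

24

Originally the job takes 19 seconds.
With Z inserted, W8 now waits for max(W6, Z).
New critical path: W2→W6→Z→W8 = 5+6+7+6 = 24 ⇒ 24 seconds.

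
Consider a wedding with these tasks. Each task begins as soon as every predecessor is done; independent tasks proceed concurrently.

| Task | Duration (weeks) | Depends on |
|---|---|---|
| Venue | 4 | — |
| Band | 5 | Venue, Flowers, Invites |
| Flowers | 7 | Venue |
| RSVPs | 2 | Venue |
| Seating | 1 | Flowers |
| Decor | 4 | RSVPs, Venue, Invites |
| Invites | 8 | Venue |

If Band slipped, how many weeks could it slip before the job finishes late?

Venue→Invites→Band = 4+8+5 = 17 sets the makespan at 17 weeks.
The longest chain containing Band totals 17 weeks.
So Band can slip 17 − 17 = 0 weeks.

0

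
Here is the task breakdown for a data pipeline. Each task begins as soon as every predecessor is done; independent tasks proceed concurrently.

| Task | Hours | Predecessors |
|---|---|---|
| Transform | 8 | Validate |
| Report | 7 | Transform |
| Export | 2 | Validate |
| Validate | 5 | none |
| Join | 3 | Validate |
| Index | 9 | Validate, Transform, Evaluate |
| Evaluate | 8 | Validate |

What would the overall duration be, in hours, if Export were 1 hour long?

Critical path before the change: Validate→Transform→Index = 5+8+9 = 22 giving 22 hours.
Export has 15 hours of float (longest path through it is 7).
The critical path is still Validate→Transform→Index; finish is now 22 hours.

22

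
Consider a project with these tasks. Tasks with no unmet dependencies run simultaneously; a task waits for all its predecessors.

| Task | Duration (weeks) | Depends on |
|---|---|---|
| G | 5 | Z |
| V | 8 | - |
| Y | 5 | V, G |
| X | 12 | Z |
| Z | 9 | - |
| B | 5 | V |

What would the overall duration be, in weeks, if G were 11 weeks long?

Baseline: Z→X = 9+12 = 21 → 21 weeks.
G has 2 weeks of float (longest path through it is 19).
The binding chain switches to Z→G→Y = 9+11+5 = 25; finish 25 weeks.

25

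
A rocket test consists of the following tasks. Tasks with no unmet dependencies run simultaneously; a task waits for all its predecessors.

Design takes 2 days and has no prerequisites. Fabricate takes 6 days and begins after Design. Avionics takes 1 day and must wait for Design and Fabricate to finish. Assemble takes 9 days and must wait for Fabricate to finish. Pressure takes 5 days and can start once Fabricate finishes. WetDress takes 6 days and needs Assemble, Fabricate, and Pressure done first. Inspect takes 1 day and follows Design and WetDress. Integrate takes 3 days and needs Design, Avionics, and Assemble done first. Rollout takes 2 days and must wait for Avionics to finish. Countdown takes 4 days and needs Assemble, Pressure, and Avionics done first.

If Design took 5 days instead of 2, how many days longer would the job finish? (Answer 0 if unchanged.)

3

As given, the longest chain is Design→Fabricate→Assemble→WetDress→Inspect = 2+6+9+6+1 = 24, so the finish is 24 days.
Design lies on that path, so at 5 days the path becomes 27 days.
That remains the longest chain; total 27 days.
Change in finish: 27 − 24 = +3 days.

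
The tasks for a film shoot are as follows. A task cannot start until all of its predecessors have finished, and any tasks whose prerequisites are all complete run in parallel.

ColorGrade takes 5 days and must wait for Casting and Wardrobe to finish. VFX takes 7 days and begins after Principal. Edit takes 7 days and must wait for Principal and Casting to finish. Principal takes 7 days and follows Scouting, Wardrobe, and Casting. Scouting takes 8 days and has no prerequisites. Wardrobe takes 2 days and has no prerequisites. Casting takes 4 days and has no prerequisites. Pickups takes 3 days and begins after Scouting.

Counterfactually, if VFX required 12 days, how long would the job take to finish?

27

Baseline: Scouting→Principal→VFX = 8+7+7 = 22 → 22 days.
VFX is on the critical path; changing it to 12 makes that path 27 days.
The critical path is still Scouting→Principal→VFX; finish is now 27 days.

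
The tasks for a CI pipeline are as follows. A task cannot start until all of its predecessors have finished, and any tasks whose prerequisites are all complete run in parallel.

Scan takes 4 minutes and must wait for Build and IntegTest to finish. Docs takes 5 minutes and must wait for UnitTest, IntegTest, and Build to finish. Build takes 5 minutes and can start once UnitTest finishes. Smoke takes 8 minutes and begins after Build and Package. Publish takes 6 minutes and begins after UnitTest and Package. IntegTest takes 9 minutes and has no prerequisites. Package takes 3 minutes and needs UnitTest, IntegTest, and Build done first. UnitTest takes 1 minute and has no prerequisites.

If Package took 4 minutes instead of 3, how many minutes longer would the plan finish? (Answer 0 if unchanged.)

1

Baseline: IntegTest→Package→Smoke = 9+3+8 = 20 → 20 minutes.
Package lies on that path, so at 4 minutes the path becomes 21 minutes.
That remains the longest chain; total 21 minutes.
Change in finish: 21 − 20 = +1 minutes.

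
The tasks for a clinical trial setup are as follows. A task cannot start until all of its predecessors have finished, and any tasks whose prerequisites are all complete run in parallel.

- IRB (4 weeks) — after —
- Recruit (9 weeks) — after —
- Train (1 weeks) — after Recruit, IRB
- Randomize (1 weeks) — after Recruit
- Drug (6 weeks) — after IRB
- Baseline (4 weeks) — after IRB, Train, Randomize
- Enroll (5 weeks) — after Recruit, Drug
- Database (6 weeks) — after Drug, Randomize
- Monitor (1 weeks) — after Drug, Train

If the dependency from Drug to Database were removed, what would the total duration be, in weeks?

16

Before: longest chain IRB→Drug→Database = 4+6+6 = 16, finish 16.
Dropping Drug→Database doesn't change Database's earliest start (10); another predecessor still binds.
After: Recruit→Randomize→Database = 9+1+6 = 16 → 16 weeks.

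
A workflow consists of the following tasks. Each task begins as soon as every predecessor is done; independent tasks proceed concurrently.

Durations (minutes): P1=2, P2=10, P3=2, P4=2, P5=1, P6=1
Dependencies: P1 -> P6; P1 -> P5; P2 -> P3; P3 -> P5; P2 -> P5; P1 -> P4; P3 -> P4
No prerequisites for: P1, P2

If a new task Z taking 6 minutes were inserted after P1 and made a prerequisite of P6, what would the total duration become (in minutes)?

Originally the schedule takes 14 minutes.
With Z inserted, P6 now waits for max(P1, Z).
New critical path: P2→P3→P4 = 10+2+2 = 14 ⇒ 14 minutes.

14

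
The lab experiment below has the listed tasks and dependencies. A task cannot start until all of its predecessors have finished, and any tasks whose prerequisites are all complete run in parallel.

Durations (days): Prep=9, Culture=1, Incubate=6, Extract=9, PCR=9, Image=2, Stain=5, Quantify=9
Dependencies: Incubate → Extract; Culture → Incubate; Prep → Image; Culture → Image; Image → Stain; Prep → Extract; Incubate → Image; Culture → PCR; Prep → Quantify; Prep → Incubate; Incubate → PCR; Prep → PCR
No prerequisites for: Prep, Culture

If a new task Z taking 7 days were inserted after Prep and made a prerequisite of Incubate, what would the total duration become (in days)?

31

Originally the lab experiment takes 24 days.
With Z inserted, Incubate now waits for max(Culture, Prep, Z).
New critical path: Prep→Z→Incubate→Extract = 9+7+6+9 = 31 ⇒ 31 days.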